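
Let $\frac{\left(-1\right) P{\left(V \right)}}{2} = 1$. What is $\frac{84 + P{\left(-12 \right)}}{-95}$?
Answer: $- \frac{82}{95} \approx -0.86316$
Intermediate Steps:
$P{\left(V \right)} = -2$ ($P{\left(V \right)} = \left(-2\right) 1 = -2$)
$\frac{84 + P{\left(-12 \right)}}{-95} = \frac{84 - 2}{-95} = 82 \left(- \frac{1}{95}\right) = - \frac{82}{95}$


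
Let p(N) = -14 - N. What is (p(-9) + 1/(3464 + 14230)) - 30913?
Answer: -547063091/17694 ≈ -30918.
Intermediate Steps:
(p(-9) + 1/(3464 + 14230)) - 30913 = ((-14 - 1*(-9)) + 1/(3464 + 14230)) - 30913 = ((-14 + 9) + 1/17694) - 30913 = (-5 + 1/17694) - 30913 = -88469/17694 - 30913 = -547063091/17694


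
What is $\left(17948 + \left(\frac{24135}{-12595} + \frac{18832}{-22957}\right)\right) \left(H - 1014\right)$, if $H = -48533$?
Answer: $- \frac{4674313307358149}{5257153} \approx -8.8913 \cdot 10^{8}$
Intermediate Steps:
$\left(17948 + \left(\frac{24135}{-12595} + \frac{18832}{-22957}\right)\right) \left(H - 1014\right) = \left(17948 + \left(\frac{24135}{-12595} + \frac{18832}{-22957}\right)\right) \left(-48533 - 1014\right) = \left(17948 + \left(24135 \left(- \frac{1}{12595}\right) + 18832 \left(- \frac{1}{22957}\right)\right)\right) \left(-49547\right) = \left(17948 - \frac{14386477}{5257153}\right) \left(-49547\right) = \frac{94340995567}{5257153} \left(-49547\right) = - \frac{4674313307358149}{5257153}$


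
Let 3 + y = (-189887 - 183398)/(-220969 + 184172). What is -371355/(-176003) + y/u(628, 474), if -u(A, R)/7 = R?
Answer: 22646685075824/10744318386669 ≈ 2.1078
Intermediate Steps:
y = 262894/36797 (y = -3 + (-189887 - 183398)/(-220969 + 184172) = -3 - 373285/(-36797) = -3 - 373285*(-1/36797) = -3 + 373285/36797 = 262894/36797 ≈ 7.1444)
u(A, R) = -7*R
-371355/(-176003) + y/u(628, 474) = -371355/(-176003) + 262894/(36797*((-7*474))) = -371355*(-1/176003) + (262894/36797)/(-3318) = 371355/176003 + (262894/36797)*(-1/3318) = 371355/176003 - 131447/61046223 = 22646685075824/10744318386669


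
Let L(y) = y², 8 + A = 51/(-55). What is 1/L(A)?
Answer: 3025/241081 ≈ 0.012548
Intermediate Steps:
A = -491/55 (A = -8 + 51/(-55) = -8 + 51*(-1/55) = -8 - 51/55 = -491/55 ≈ -8.9273)
1/L(A) = 1/((-491/55)²) = 1/(241081/3025) = 3025/241081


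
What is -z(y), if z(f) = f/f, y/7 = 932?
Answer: -1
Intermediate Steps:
y = 6524 (y = 7*932 = 6524)
z(f) = 1
-z(y) = -1*1 = -1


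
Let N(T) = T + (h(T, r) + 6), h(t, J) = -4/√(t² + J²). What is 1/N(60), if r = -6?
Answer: 29997/1979800 + 3*√101/1979800 ≈ 0.015167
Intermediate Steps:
h(t, J) = -4/√(J² + t²)
N(T) = 6 + T - 4/√(36 + T²) (N(T) = T + (-4/√((-6)² + T²) + 6) = T + (-4/√(36 + T²) + 6) = T + (6 - 4/√(36 + T²)) = 6 + T - 4/√(36 + T²))
1/N(60) = 1/(6 + 60 - 4/√(36 + 60²)) = 1/(6 + 60 - 4/√(36 + 3600)) = 1/(6 + 60 - 2*√101/303) = 1/(66 - 2*√101/303)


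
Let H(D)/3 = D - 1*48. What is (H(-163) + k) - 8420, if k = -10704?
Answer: -19757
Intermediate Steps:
H(D) = -144 + 3*D (H(D) = 3*(D - 1*48) = 3*(D - 48) = 3*(-48 + D) = -144 + 3*D)
(H(-163) + k) - 8420 = ((-144 + 3*(-163)) - 10704) - 8420 = ((-144 - 489) - 10704) - 8420 = (-633 - 10704) - 8420 = -11337 - 8420 = -19757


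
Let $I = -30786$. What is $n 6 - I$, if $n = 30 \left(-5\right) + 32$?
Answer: $30078$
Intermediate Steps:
$n = -118$ ($n = -150 + 32 = -118$)
$n 6 - I = \left(-118\right) 6 - -30786 = -708 + 30786 = 30078$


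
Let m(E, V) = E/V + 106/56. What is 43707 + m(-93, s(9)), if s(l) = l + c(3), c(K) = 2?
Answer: 13459735/308 ≈ 43700.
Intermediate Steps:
s(l) = 2 + l (s(l) = l + 2 = 2 + l)
m(E, V) = 53/28 + E/V (m(E, V) = E/V + 106*(1/56) = E/V + 53/28 = 53/28 + E/V)
43707 + m(-93, s(9)) = 43707 + (53/28 - 93/(2 + 9)) = 43707 + (53/28 - 93/11) = 43707 - 2021/308 = 13459735/308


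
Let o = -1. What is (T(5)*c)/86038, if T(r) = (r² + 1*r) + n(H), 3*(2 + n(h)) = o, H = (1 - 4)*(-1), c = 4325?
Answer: 358975/258114 ≈ 1.3908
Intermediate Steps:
H = 3 (H = -3*(-1) = 3)
n(h) = -7/3 (n(h) = -2 + (⅓)*(-1) = -2 - ⅓ = -7/3)
T(r) = -7/3 + r + r² (T(r) = (r² + 1*r) - 7/3 = (r² + r) - 7/3 = (r + r²) - 7/3 = -7/3 + r + r²)
(T(5)*c)/86038 = ((-7/3 + 5 + 5²)*4325)/86038 = ((-7/3 + 5 + 25)*4325)*(1/86038) = ((83/3)*4325)*(1/86038) = (358975/3)*(1/86038) = 358975/258114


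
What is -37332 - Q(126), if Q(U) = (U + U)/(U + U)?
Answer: -37333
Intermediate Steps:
Q(U) = 1 (Q(U) = (2*U)/((2*U)) = (2*U)*(1/(2*U)) = 1)
-37332 - Q(126) = -37332 - 1*1 = -37332 - 1 = -37333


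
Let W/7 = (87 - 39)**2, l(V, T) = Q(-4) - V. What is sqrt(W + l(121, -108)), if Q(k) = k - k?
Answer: sqrt(16007) ≈ 126.52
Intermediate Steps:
Q(k) = 0
l(V, T) = -V (l(V, T) = 0 - V = -V)
W = 16128 (W = 7*(87 - 39)**2 = 7*48**2 = 7*2304 = 16128)
sqrt(W + l(121, -108)) = sqrt(16128 - 1*121) = sqrt(16128 - 121) = sqrt(16007)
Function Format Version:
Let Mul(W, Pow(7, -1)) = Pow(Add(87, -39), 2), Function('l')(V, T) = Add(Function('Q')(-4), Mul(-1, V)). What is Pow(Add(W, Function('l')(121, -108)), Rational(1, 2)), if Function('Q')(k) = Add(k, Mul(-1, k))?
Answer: Pow(16007, Rational(1, 2)) ≈ 126.52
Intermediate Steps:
Function('Q')(k) = 0
Function('l')(V, T) = Mul(-1, V) (Function('l')(V, T) = Add(0, Mul(-1, V)) = Mul(-1, V))
W = 16128 (W = Mul(7, Pow(Add(87, -39), 2)) = Mul(7, Pow(48, 2)) = Mul(7, 2304) = 16128)
Pow(Add(W, Function('l')(121, -108)), Rational(1, 2)) = Pow(Add(16128, Mul(-1, 121)), Rational(1, 2)) = Pow(Add(16128, -121), Rational(1, 2)) = Pow(16007, Rational(1, 2))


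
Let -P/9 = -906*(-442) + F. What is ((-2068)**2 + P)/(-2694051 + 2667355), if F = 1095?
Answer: -662701/26696 ≈ -24.824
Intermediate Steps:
P = -3613923 (P = -9*(-906*(-442) + 1095) = -9*(400452 + 1095) = -9*401547 = -3613923)
((-2068)**2 + P)/(-2694051 + 2667355) = ((-2068)**2 - 3613923)/(-2694051 + 2667355) = (4276624 - 3613923)/(-26696) = 662701*(-1/26696) = -662701/26696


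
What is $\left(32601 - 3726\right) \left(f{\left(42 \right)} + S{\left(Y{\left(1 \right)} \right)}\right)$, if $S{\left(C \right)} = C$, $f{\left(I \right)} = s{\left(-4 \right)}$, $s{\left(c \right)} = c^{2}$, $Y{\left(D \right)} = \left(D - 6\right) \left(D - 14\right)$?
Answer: $2338875$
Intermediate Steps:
$Y{\left(D \right)} = \left(-14 + D\right) \left(-6 + D\right)$ ($Y{\left(D \right)} = \left(-6 + D\right) \left(-14 + D\right) = \left(-14 + D\right) \left(-6 + D\right)$)
$f{\left(I \right)} = 16$ ($f{\left(I \right)} = \left(-4\right)^{2} = 16$)
$\left(32601 - 3726\right) \left(f{\left(42 \right)} + S{\left(Y{\left(1 \right)} \right)}\right) = \left(32601 - 3726\right) \left(16 + \left(84 + 1^{2} - 20\right)\right) = 28875 \left(16 + \left(84 + 1 - 20\right)\right) = 28875 \left(16 + 65\right) = 28875 \cdot 81 = 2338875$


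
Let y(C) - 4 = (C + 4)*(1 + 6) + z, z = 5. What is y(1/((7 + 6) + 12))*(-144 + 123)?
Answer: -19572/25 ≈ -782.88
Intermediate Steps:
y(C) = 37 + 7*C (y(C) = 4 + ((C + 4)*(1 + 6) + 5) = 4 + ((4 + C)*7 + 5) = 4 + ((28 + 7*C) + 5) = 4 + (33 + 7*C) = 37 + 7*C)
y(1/((7 + 6) + 12))*(-144 + 123) = (37 + 7/((7 + 6) + 12))*(-144 + 123) = (37 + 7/(13 + 12))*(-21) = (37 + 7/25)*(-21) = (932/25)*(-21) = -19572/25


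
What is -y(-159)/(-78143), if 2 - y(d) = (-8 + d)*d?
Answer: -26551/78143 ≈ -0.33977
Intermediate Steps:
y(d) = 2 - d*(-8 + d) (y(d) = 2 - (-8 + d)*d = 2 - d*(-8 + d))
-y(-159)/(-78143) = -(2 - 1*(-159)² + 8*(-159))/(-78143) = -(2 - 1*25281 - 1272)*(-1/78143) = -(2 - 25281 - 1272)*(-1/78143) = -1*(-26551)*(-1/78143) = 26551*(-1/78143) = -26551/78143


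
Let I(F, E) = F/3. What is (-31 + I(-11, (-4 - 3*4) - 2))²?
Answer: 10816/9 ≈ 1201.8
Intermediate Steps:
I(F, E) = F/3 (I(F, E) = F*(⅓) = F/3)
(-31 + I(-11, (-4 - 3*4) - 2))² = (-31 + (⅓)*(-11))² = (-31 - 11/3)² = (-104/3)² = 10816/9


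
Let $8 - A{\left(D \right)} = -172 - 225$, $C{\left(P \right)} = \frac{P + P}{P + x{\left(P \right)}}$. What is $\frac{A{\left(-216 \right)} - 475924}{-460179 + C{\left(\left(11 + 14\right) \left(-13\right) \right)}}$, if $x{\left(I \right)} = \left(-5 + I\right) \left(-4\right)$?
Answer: $\frac{94628281}{91575751} \approx 1.0333$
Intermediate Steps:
$x{\left(I \right)} = 20 - 4 I$
$C{\left(P \right)} = \frac{2 P}{20 - 3 P}$ ($C{\left(P \right)} = \frac{P + P}{P - \left(-20 + 4 P\right)} = \frac{2 P}{20 - 3 P}$)
$A{\left(D \right)} = 405$ ($A{\left(D \right)} = 8 - \left(-172 - 225\right) = 8 - -397 = 8 + 397 = 405$)
$\frac{A{\left(-216 \right)} - 475924}{-460179 + C{\left(\left(11 + 14\right) \left(-13\right) \right)}} = \frac{405 - 475924}{-460179 - \frac{2 \left(11 + 14\right) \left(-13\right)}{-20 + 3 \left(11 + 14\right) \left(-13\right)}} = - \frac{475519}{-460179 - \frac{2 \cdot 25 \left(-13\right)}{-20 + 3 \cdot 25 \left(-13\right)}} = - \frac{475519}{-460179 - - \frac{650}{-20 + 3 \left(-325\right)}} = - \frac{475519}{-460179 - - \frac{650}{-20 - 975}} = - \frac{475519}{-460179 - - \frac{650}{-995}} = - \frac{475519}{-460179 - \left(-650\right) \left(- \frac{1}{995}\right)} = - \frac{475519}{-460179 - \frac{130}{199}} = - \frac{475519}{- \frac{91575751}{199}} = \left(-475519\right) \left(- \frac{199}{91575751}\right) = \frac{94628281}{91575751}$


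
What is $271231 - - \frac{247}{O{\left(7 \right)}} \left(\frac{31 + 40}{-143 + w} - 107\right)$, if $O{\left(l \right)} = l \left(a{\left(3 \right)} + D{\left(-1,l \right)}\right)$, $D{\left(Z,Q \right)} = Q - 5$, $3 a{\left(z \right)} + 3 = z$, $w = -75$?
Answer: $\frac{822017953}{3052} \approx 2.6934 \cdot 10^{5}$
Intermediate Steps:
$a{\left(z \right)} = -1 + \frac{z}{3}$
$D{\left(Z,Q \right)} = -5 + Q$ ($D{\left(Z,Q \right)} = Q - 5 = -5 + Q$)
$O{\left(l \right)} = l \left(-5 + l\right)$ ($O{\left(l \right)} = l \left(\left(-1 + \frac{1}{3} \cdot 3\right) + \left(-5 + l\right)\right) = l \left(\left(-1 + 1\right) + \left(-5 + l\right)\right) = l \left(0 + \left(-5 + l\right)\right) = l \left(-5 + l\right)$)
$271231 - - \frac{247}{O{\left(7 \right)}} \left(\frac{31 + 40}{-143 + w} - 107\right) = 271231 - - \frac{247}{7 \left(-5 + 7\right)} \left(\frac{31 + 40}{-143 - 75} - 107\right) = 271231 - - \frac{247}{7 \cdot 2} \left(\frac{71}{-218} - 107\right) = 271231 - - \frac{247}{14} \left(71 \left(- \frac{1}{218}\right) - 107\right) = 271231 - \left(-247\right) \frac{1}{14} \left(- \frac{71}{218} - 107\right) = 271231 - \left(- \frac{247}{14}\right) \left(- \frac{23397}{218}\right) = 271231 - \frac{5779059}{3052} = \frac{822017953}{3052}$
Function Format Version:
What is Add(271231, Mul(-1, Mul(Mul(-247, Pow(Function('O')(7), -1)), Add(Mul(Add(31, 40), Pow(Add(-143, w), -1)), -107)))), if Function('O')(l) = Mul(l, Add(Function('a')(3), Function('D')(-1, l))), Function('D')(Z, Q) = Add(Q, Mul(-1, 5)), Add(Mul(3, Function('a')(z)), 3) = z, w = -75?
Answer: Rational(822017953, 3052) ≈ 2.6934e+5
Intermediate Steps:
Function('a')(z) = Add(-1, Mul(Rational(1, 3), z))
Function('D')(Z, Q) = Add(-5, Q) (Function('D')(Z, Q) = Add(Q, -5) = Add(-5, Q))
Function('O')(l) = Mul(l, Add(-5, l)) (Function('O')(l) = Mul(l, Add(Add(-1, Mul(Rational(1, 3), 3)), Add(-5, l))) = Mul(l, Add(Add(-1, 1), Add(-5, l))) = Mul(l, Add(0, Add(-5, l))) = Mul(l, Add(-5, l)))
Add(271231, Mul(-1, Mul(Mul(-247, Pow(Function('O')(7), -1)), Add(Mul(Add(31, 40), Pow(Add(-143, w), -1)), -107)))) = Add(271231, Mul(-1, Mul(Mul(-247, Pow(Mul(7, Add(-5, 7)), -1)), Add(Mul(Add(31, 40), Pow(Add(-143, -75), -1)), -107)))) = Add(271231, Mul(-1, Mul(Mul(-247, Pow(Mul(7, 2), -1)), Add(Mul(71, Pow(-218, -1)), -107)))) = Add(271231, Mul(-1, Mul(Mul(-247, Pow(14, -1)), Add(Mul(71, Rational(-1, 218)), -107)))) = Add(271231, Mul(-1, Mul(Mul(-247, Rational(1, 14)), Add(Rational(-71, 218), -107)))) = Add(271231, Mul(-1, Mul(Rational(-247, 14), Rational(-23397, 218)))) = Add(271231, Mul(-1, Rational(5779059, 3052))) = Add(271231, Rational(-5779059, 3052)) = Rational(822017953, 3052)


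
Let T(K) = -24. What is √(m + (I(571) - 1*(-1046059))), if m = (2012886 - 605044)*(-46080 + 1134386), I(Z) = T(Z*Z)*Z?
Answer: √1532163928007 ≈ 1.2378e+6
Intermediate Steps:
I(Z) = -24*Z
m = 1532162895652 (m = 1407842*1088306 = 1532162895652)
√(m + (I(571) - 1*(-1046059))) = √(1532162895652 + (-24*571 - 1*(-1046059))) = √(1532162895652 + (-13704 + 1046059)) = √(1532162895652 + 1032355) = √1532163928007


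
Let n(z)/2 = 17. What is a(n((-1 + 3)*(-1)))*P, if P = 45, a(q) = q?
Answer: 1530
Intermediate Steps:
n(z) = 34 (n(z) = 2*17 = 34)
a(n((-1 + 3)*(-1)))*P = 34*45 = 1530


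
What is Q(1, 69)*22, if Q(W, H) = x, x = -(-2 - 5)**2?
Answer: -1078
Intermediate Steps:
x = -49 (x = -1*(-7)**2 = -1*49 = -49)
Q(W, H) = -49
Q(1, 69)*22 = -49*22 = -1078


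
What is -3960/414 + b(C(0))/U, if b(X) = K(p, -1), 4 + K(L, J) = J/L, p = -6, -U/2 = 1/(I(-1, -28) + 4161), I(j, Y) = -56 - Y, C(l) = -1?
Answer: 2183717/276 ≈ 7912.0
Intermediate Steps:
U = -2/4133 (U = -2/((-56 - 1*(-28)) + 4161) = -2/((-56 + 28) + 4161) = -2/(-28 + 4161) = -2/4133 ≈ -0.00048391)
K(L, J) = -4 + J/L
b(X) = -23/6 (b(X) = -4 - 1/(-6) = -4 - 1*(-1/6) = -4 + 1/6 = -23/6)
-3960/414 + b(C(0))/U = -3960/414 - 23/(6*(-2/4133)) = -3960*1/414 - 23/6*(-4133/2) = -220/23 + 95059/12 = 2183717/276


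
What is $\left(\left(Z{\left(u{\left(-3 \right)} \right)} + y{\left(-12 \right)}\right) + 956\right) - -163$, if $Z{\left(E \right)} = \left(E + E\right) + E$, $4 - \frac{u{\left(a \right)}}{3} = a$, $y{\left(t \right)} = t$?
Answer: $1170$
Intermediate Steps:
$u{\left(a \right)} = 12 - 3 a$
$Z{\left(E \right)} = 3 E$ ($Z{\left(E \right)} = 2 E + E = 3 E$)
$\left(\left(Z{\left(u{\left(-3 \right)} \right)} + y{\left(-12 \right)}\right) + 956\right) - -163 = \left(\left(3 \left(12 - -9\right) - 12\right) + 956\right) - -163 = \left(\left(3 \left(12 + 9\right) - 12\right) + 956\right) + 163 = \left(\left(3 \cdot 21 - 12\right) + 956\right) + 163 = \left(\left(63 - 12\right) + 956\right) + 163 = \left(51 + 956\right) + 163 = 1007 + 163 = 1170$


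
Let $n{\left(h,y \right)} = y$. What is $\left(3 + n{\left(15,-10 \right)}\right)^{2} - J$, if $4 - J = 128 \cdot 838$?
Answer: $107309$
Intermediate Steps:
$J = -107260$ ($J = 4 - 128 \cdot 838 = 4 - 107264 = -107260$)
$\left(3 + n{\left(15,-10 \right)}\right)^{2} - J = \left(3 - 10\right)^{2} - -107260 = \left(-7\right)^{2} + 107260 = 49 + 107260 = 107309$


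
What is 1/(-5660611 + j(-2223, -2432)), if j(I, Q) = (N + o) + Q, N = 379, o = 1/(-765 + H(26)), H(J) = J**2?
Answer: -89/503977097 ≈ -1.7660e-7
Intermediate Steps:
o = -1/89 (o = 1/(-765 + 26**2) = 1/(-765 + 676) = 1/(-89) = -1/89 ≈ -0.011236)
j(I, Q) = 33730/89 + Q (j(I, Q) = (379 - 1/89) + Q = 33730/89 + Q)
1/(-5660611 + j(-2223, -2432)) = 1/(-5660611 + (33730/89 - 2432)) = 1/(-5660611 - 182718/89) = 1/(-503977097/89) = -89/503977097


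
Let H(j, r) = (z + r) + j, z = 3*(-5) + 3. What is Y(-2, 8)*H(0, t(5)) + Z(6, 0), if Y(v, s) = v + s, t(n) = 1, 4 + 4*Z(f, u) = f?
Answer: -131/2 ≈ -65.500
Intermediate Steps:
Z(f, u) = -1 + f/4
z = -12 (z = -15 + 3 = -12)
Y(v, s) = s + v
H(j, r) = -12 + j + r (H(j, r) = (-12 + r) + j = -12 + j + r)
Y(-2, 8)*H(0, t(5)) + Z(6, 0) = (8 - 2)*(-12 + 0 + 1) + (-1 + (1/4)*6) = 6*(-11) + (-1 + 3/2) = -66 + 1/2 = -131/2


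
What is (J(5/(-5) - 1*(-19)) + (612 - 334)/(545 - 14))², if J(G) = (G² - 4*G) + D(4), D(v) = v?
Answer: 18554253796/281961 ≈ 65804.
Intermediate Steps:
J(G) = 4 + G² - 4*G (J(G) = (G² - 4*G) + 4 = 4 + G² - 4*G)
(J(5/(-5) - 1*(-19)) + (612 - 334)/(545 - 14))² = ((4 + (5/(-5) - 1*(-19))² - 4*(5/(-5) - 1*(-19))) + (612 - 334)/(545 - 14))² = ((4 + (5*(-⅕) + 19)² - 4*(5*(-⅕) + 19)) + 278/531)² = ((4 + (-1 + 19)² - 4*(-1 + 19)) + 278*(1/531))² = ((4 + 18² - 4*18) + 278/531)² = ((4 + 324 - 72) + 278/531)² = (256 + 278/531)² = (136214/531)² = 18554253796/281961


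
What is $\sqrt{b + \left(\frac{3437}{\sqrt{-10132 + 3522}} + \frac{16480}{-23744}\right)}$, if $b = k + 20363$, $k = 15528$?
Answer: $\frac{\sqrt{215837995231421850 - 3127006693370 i \sqrt{6610}}}{2452310} \approx 189.45 - 0.11157 i$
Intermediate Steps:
$b = 35891$ ($b = 15528 + 20363 = 35891$)
$\sqrt{b + \left(\frac{3437}{\sqrt{-10132 + 3522}} + \frac{16480}{-23744}\right)} = \sqrt{35891 + \left(\frac{3437}{\sqrt{-10132 + 3522}} + \frac{16480}{-23744}\right)} = \sqrt{35891 + \left(\frac{3437}{\sqrt{-6610}} + 16480 \left(- \frac{1}{23744}\right)\right)} = \sqrt{35891 - \left(\frac{515}{742} - \frac{3437}{i \sqrt{6610}}\right)} = \sqrt{35891 - \left(\frac{515}{742} - 3437 \left(- \frac{i \sqrt{6610}}{6610}\right)\right)} = \sqrt{35891 - \left(\frac{515}{742} + \frac{3437 i \sqrt{6610}}{6610}\right)} = \sqrt{\frac{26630607}{742} - \frac{3437 i \sqrt{6610}}{6610}}$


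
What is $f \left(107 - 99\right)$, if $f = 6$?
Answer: $48$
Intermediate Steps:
$f \left(107 - 99\right) = 6 \left(107 - 99\right) = 6 \cdot 8 = 48$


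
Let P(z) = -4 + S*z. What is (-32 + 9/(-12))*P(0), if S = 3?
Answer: 131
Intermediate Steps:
P(z) = -4 + 3*z
(-32 + 9/(-12))*P(0) = (-32 + 9/(-12))*(-4 + 3*0) = (-32 + 9*(-1/12))*(-4 + 0) = (-32 - 3/4)*(-4) = -131/4*(-4) = 131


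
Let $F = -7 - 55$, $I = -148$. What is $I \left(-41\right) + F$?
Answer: $6006$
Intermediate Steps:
$F = -62$ ($F = -7 - 55 = -62$)
$I \left(-41\right) + F = \left(-148\right) \left(-41\right) - 62 = 6068 - 62 = 6006$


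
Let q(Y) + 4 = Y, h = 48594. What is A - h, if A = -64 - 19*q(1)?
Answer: -48601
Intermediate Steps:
q(Y) = -4 + Y
A = -7 (A = -64 - 19*(-4 + 1) = -64 - 19*(-3) = -64 + 57 = -7)
A - h = -7 - 1*48594 = -7 - 48594 = -48601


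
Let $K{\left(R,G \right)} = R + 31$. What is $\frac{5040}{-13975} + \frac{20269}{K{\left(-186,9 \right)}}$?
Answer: $- \frac{11361619}{86645} \approx -131.13$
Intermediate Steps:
$K{\left(R,G \right)} = 31 + R$
$\frac{5040}{-13975} + \frac{20269}{K{\left(-186,9 \right)}} = \frac{5040}{-13975} + \frac{20269}{31 - 186} = 5040 \left(- \frac{1}{13975}\right) + \frac{20269}{-155} = - \frac{1008}{2795} + 20269 \left(- \frac{1}{155}\right) = - \frac{1008}{2795} - \frac{20269}{155} = - \frac{11361619}{86645}$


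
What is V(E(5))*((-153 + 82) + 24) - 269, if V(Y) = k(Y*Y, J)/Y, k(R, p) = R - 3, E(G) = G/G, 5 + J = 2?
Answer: -175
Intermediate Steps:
J = -3 (J = -5 + 2 = -3)
E(G) = 1
k(R, p) = -3 + R
V(Y) = (-3 + Y**2)/Y (V(Y) = (-3 + Y*Y)/Y = (-3 + Y**2)/Y)
V(E(5))*((-153 + 82) + 24) - 269 = (1 - 3/1)*((-153 + 82) + 24) - 269 = (1 - 3*1)*(-71 + 24) - 269 = (1 - 3)*(-47) - 269 = -2*(-47) - 269 = 94 - 269 = -175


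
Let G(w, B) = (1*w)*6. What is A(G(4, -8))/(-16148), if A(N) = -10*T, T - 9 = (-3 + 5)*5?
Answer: 95/8074 ≈ 0.011766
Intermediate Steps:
G(w, B) = 6*w (G(w, B) = w*6 = 6*w)
T = 19 (T = 9 + (-3 + 5)*5 = 9 + 2*5 = 9 + 10 = 19)
A(N) = -190 (A(N) = -10*19 = -190)
A(G(4, -8))/(-16148) = -190/(-16148) = -190*(-1/16148) = 95/8074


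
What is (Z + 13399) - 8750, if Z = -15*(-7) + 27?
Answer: 4781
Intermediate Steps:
Z = 132 (Z = 105 + 27 = 132)
(Z + 13399) - 8750 = (132 + 13399) - 8750 = 13531 - 8750 = 4781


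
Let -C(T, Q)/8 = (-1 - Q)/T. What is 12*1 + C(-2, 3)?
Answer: -4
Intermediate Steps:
C(T, Q) = -8*(-1 - Q)/T
12*1 + C(-2, 3) = 12*1 + 8*(1 + 3)/(-2) = 12 + 8*(-½)*4 = 12 - 16 = -4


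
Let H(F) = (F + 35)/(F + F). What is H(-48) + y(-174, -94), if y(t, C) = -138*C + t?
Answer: 1228621/96 ≈ 12798.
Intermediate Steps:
y(t, C) = t - 138*C
H(F) = (35 + F)/(2*F) (H(F) = (35 + F)/((2*F)) = (35 + F)*(1/(2*F)) = (35 + F)/(2*F))
H(-48) + y(-174, -94) = (½)*(35 - 48)/(-48) + (-174 - 138*(-94)) = (½)*(-1/48)*(-13) + (-174 + 12972) = 13/96 + 12798 = 1228621/96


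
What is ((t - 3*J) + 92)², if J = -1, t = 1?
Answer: 9216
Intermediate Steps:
((t - 3*J) + 92)² = ((1 - 3*(-1)) + 92)² = ((1 + 3) + 92)² = (4 + 92)² = 96² = 9216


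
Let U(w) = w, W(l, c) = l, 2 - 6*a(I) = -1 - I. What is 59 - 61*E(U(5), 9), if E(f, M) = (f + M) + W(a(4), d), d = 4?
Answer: -5197/6 ≈ -866.17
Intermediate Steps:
a(I) = 1/2 + I/6 (a(I) = 1/3 - (-1 - I)/6 = 1/3 + (1/6 + I/6) = 1/2 + I/6)
E(f, M) = 7/6 + M + f (E(f, M) = (f + M) + (1/2 + (1/6)*4) = (M + f) + (1/2 + 2/3) = (M + f) + 7/6 = 7/6 + M + f)
59 - 61*E(U(5), 9) = 59 - 61*(7/6 + 9 + 5) = 59 - 61*91/6 = 59 - 5551/6 = -5197/6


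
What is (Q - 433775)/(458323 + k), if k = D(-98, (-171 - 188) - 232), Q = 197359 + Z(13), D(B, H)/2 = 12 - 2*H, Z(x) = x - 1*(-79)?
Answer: -236324/460711 ≈ -0.51295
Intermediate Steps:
Z(x) = 79 + x (Z(x) = x + 79 = 79 + x)
D(B, H) = 24 - 4*H (D(B, H) = 2*(12 - 2*H) = 24 - 4*H)
Q = 197451 (Q = 197359 + (79 + 13) = 197359 + 92 = 197451)
k = 2388 (k = 24 - 4*((-171 - 188) - 232) = 24 - 4*(-359 - 232) = 24 - 4*(-591) = 24 + 2364 = 2388)
(Q - 433775)/(458323 + k) = (197451 - 433775)/(458323 + 2388) = -236324/460711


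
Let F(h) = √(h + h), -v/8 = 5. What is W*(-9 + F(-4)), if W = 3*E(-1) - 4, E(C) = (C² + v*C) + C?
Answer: -1044 + 232*I*√2 ≈ -1044.0 + 328.1*I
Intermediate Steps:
v = -40 (v = -8*5 = -40)
E(C) = C² - 39*C (E(C) = (C² - 40*C) + C = C² - 39*C)
F(h) = √2*√h (F(h) = √(2*h) = √2*√h)
W = 116 (W = 3*(-(-39 - 1)) - 4 = 3*(-1*(-40)) - 4 = 3*40 - 4 = 120 - 4 = 116)
W*(-9 + F(-4)) = 116*(-9 + √2*√(-4)) = 116*(-9 + √2*(2*I)) = 116*(-9 + 2*I*√2) = -1044 + 232*I*√2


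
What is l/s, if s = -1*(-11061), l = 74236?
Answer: 74236/11061 ≈ 6.7115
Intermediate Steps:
s = 11061
l/s = 74236/11061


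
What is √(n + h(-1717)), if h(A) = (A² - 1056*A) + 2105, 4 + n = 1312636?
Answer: √6075978 ≈ 2464.9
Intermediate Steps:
n = 1312632 (n = -4 + 1312636 = 1312632)
h(A) = 2105 + A² - 1056*A
√(n + h(-1717)) = √(1312632 + (2105 + (-1717)² - 1056*(-1717))) = √(1312632 + (2105 + 2948089 + 1813152)) = √(1312632 + 4763346) = √6075978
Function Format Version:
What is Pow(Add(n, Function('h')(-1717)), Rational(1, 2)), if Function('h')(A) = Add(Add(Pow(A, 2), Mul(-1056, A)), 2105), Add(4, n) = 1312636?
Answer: Pow(6075978, Rational(1, 2)) ≈ 2464.9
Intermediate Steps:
n = 1312632 (n = Add(-4, 1312636) = 1312632)
Function('h')(A) = Add(2105, Pow(A, 2), Mul(-1056, A))
Pow(Add(n, Function('h')(-1717)), Rational(1, 2)) = Pow(Add(1312632, Add(2105, Pow(-1717, 2), Mul(-1056, -1717))), Rational(1, 2)) = Pow(Add(1312632, Add(2105, 2948089, 1813152)), Rational(1, 2)) = Pow(Add(1312632, 4763346), Rational(1, 2)) = Pow(6075978, Rational(1, 2))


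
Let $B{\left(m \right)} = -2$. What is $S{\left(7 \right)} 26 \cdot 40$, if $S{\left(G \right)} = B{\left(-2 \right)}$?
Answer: $-2080$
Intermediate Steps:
$S{\left(G \right)} = -2$
$S{\left(7 \right)} 26 \cdot 40 = \left(-2\right) 26 \cdot 40 = \left(-52\right) 40 = -2080$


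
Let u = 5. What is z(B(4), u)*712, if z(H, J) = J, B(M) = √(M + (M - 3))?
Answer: 3560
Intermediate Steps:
B(M) = √(-3 + 2*M) (B(M) = √(M + (-3 + M)) = √(-3 + 2*M))
z(B(4), u)*712 = 5*712 = 3560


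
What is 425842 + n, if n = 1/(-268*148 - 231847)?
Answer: 115620787261/271511 ≈ 4.2584e+5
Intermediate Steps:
n = -1/271511 (n = 1/(-39664 - 231847) = 1/(-271511) = -1/271511 ≈ -3.6831e-6)
425842 + n = 425842 - 1/271511 = 115620787261/271511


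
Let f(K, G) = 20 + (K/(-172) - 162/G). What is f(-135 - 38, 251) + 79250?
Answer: 3422259999/43172 ≈ 79270.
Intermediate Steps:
f(K, G) = 20 - 162/G - K/172 (f(K, G) = 20 + (K*(-1/172) - 162/G) = 20 + (-K/172 - 162/G) = 20 + (-162/G - K/172) = 20 - 162/G - K/172)
f(-135 - 38, 251) + 79250 = (20 - 162/251 - (-135 - 38)/172) + 79250 = (20 - 162*1/251 - 1/172*(-173)) + 79250 = (20 - 162/251 + 173/172) + 79250 = 878999/43172 + 79250 = 3422259999/43172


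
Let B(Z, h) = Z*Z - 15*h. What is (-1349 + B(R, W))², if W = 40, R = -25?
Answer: 1752976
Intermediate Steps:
B(Z, h) = Z² - 15*h
(-1349 + B(R, W))² = (-1349 + ((-25)² - 15*40))² = (-1349 + (625 - 600))² = (-1349 + 25)² = (-1324)² = 1752976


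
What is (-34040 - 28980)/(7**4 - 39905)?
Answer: 15755/9376 ≈ 1.6804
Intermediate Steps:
(-34040 - 28980)/(7**4 - 39905) = -63020/(2401 - 39905) = -63020/(-37504) = -63020*(-1/37504) = 15755/9376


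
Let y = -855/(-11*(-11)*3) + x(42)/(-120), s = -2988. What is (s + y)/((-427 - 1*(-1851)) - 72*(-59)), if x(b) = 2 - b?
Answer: -542689/1029468 ≈ -0.52715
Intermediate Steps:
y = -734/363 (y = -855/(-11*(-11)*3) + (2 - 1*42)/(-120) = -855/(121*3) + (2 - 42)*(-1/120) = -855/363 - 40*(-1/120) = -855*1/363 + ⅓ = -285/121 + ⅓ = -734/363 ≈ -2.0220)
(s + y)/((-427 - 1*(-1851)) - 72*(-59)) = (-2988 - 734/363)/((-427 - 1*(-1851)) - 72*(-59)) = -1085378/(363*((-427 + 1851) + 4248)) = -1085378/(363*(1424 + 4248)) = -1085378/363/5672 = -1085378/363*1/5672 = -542689/1029468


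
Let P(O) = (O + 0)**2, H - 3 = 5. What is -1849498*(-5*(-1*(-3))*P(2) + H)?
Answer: 96173896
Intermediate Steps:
H = 8 (H = 3 + 5 = 8)
P(O) = O**2
-1849498*(-5*(-1*(-3))*P(2) + H) = -1849498*(-5*(-1*(-3))*2**2 + 8) = -1849498*(-15*4 + 8) = -1849498*(-5*12 + 8) = -1849498*(-60 + 8) = -1849498*(-52) = 96173896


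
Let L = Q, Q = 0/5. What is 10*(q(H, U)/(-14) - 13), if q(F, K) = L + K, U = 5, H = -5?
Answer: -935/7 ≈ -133.57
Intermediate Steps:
Q = 0 (Q = 0*(⅕) = 0)
L = 0
q(F, K) = K (q(F, K) = 0 + K = K)
10*(q(H, U)/(-14) - 13) = 10*(5/(-14) - 13) = 10*(5*(-1/14) - 13) = 10*(-5/14 - 13) = 10*(-187/14) = -935/7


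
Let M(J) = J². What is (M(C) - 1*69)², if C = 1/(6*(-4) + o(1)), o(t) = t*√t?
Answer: 1332250000/279841 ≈ 4760.7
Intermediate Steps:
o(t) = t^(3/2)
C = -1/23 (C = 1/(6*(-4) + 1^(3/2)) = 1/(-24 + 1) = 1/(-23) = -1/23 ≈ -0.043478)
(M(C) - 1*69)² = ((-1/23)² - 1*69)² = (1/529 - 69)² = (-36500/529)² = 1332250000/279841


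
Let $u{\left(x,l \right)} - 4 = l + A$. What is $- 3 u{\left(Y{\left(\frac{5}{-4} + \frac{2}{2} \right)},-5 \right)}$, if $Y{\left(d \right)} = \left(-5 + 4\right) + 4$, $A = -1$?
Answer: $6$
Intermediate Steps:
$Y{\left(d \right)} = 3$ ($Y{\left(d \right)} = -1 + 4 = 3$)
$u{\left(x,l \right)} = 3 + l$ ($u{\left(x,l \right)} = 4 + \left(l - 1\right) = 4 + \left(-1 + l\right) = 3 + l$)
$- 3 u{\left(Y{\left(\frac{5}{-4} + \frac{2}{2} \right)},-5 \right)} = - 3 \left(3 - 5\right) = \left(-3\right) \left(-2\right) = 6$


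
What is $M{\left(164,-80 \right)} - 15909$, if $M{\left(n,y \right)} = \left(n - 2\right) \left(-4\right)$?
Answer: $-16557$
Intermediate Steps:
$M{\left(n,y \right)} = 8 - 4 n$ ($M{\left(n,y \right)} = \left(-2 + n\right) \left(-4\right) = 8 - 4 n$)
$M{\left(164,-80 \right)} - 15909 = \left(8 - 656\right) - 15909 = -648 - 15909 = -16557$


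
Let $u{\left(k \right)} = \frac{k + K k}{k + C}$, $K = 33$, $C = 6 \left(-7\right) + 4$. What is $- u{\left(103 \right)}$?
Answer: $- \frac{3502}{65} \approx -53.877$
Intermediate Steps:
$C = -38$ ($C = -42 + 4 = -38$)
$u{\left(k \right)} = \frac{34 k}{-38 + k}$ ($u{\left(k \right)} = \frac{k + 33 k}{k - 38} = \frac{34 k}{-38 + k}$)
$- u{\left(103 \right)} = - \frac{34 \cdot 103}{-38 + 103} = - \frac{34 \cdot 103}{65} = \left(-1\right) \frac{3502}{65} = - \frac{3502}{65}$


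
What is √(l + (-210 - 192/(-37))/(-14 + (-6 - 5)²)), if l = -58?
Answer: 20*I*√2347687/3959 ≈ 7.7404*I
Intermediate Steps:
√(l + (-210 - 192/(-37))/(-14 + (-6 - 5)²)) = √(-58 + (-210 - 192/(-37))/(-14 + (-6 - 5)²)) = √(-58 + (-210 - 192*(-1/37))/(-14 + (-11)²)) = √(-58 + (-210 + 192/37)/(-14 + 121)) = √(-58 - 7578/37/107) = √(-58 - 7578/37*1/107) = √(-58 - 7578/3959) = √(-237200/3959) = 20*I*√2347687/3959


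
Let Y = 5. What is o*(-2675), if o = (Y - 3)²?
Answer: -10700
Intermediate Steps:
o = 4 (o = (5 - 3)² = 2² = 4)
o*(-2675) = 4*(-2675) = -10700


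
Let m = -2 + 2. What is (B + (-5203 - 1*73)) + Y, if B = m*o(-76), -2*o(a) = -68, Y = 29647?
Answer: 24371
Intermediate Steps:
o(a) = 34 (o(a) = -½*(-68) = 34)
m = 0
B = 0 (B = 0*34 = 0)
(B + (-5203 - 1*73)) + Y = (0 + (-5203 - 1*73)) + 29647 = (0 + (-5203 - 73)) + 29647 = (0 - 5276) + 29647 = -5276 + 29647 = 24371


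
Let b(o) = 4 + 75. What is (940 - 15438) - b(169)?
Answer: -14577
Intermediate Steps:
b(o) = 79
(940 - 15438) - b(169) = (940 - 15438) - 1*79 = -14498 - 79 = -14577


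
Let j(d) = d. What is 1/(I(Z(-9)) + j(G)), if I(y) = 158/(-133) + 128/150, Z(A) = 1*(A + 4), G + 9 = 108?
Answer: 9975/984187 ≈ 0.010135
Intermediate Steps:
G = 99 (G = -9 + 108 = 99)
Z(A) = 4 + A (Z(A) = 1*(4 + A) = 4 + A)
I(y) = -3338/9975 (I(y) = 158*(-1/133) + 128*(1/150) = -158/133 + 64/75 = -3338/9975)
1/(I(Z(-9)) + j(G)) = 1/(-3338/9975 + 99) = 1/(984187/9975) = 9975/984187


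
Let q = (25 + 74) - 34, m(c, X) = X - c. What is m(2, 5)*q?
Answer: 195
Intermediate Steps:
q = 65 (q = 99 - 34 = 65)
m(2, 5)*q = (5 - 1*2)*65 = (5 - 2)*65 = 3*65 = 195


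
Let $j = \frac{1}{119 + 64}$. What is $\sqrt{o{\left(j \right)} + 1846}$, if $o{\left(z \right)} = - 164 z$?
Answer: $\frac{\sqrt{61790682}}{183} \approx 42.955$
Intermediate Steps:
$j = \frac{1}{183} \approx 0.0054645$
$\sqrt{o{\left(j \right)} + 1846} = \sqrt{\left(-164\right) \frac{1}{183} + 1846} = \sqrt{- \frac{164}{183} + 1846} = \sqrt{\frac{337654}{183}} = \frac{\sqrt{61790682}}{183}$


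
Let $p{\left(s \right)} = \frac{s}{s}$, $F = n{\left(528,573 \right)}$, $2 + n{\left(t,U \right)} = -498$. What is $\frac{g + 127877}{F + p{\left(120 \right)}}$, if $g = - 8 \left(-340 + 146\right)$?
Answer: $- \frac{129429}{499} \approx -259.38$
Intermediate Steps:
$n{\left(t,U \right)} = -500$ ($n{\left(t,U \right)} = -2 - 498 = -500$)
$F = -500$
$p{\left(s \right)} = 1$
$g = 1552$ ($g = \left(-8\right) \left(-194\right) = 1552$)
$\frac{g + 127877}{F + p{\left(120 \right)}} = \frac{1552 + 127877}{-500 + 1} = \frac{129429}{-499} = 129429 \left(- \frac{1}{499}\right) = - \frac{129429}{499}$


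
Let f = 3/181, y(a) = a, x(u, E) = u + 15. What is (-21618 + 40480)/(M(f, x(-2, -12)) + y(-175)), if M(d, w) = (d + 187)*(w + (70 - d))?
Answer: 617937982/502693825 ≈ 1.2293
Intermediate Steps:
x(u, E) = 15 + u
f = 3/181 (f = 3*(1/181) = 3/181 ≈ 0.016575)
M(d, w) = (187 + d)*(70 + w - d)
(-21618 + 40480)/(M(f, x(-2, -12)) + y(-175)) = (-21618 + 40480)/((13090 - (3/181)**2 - 117*3/181 + 187*(15 - 2) + 3*(15 - 2)/181) - 175) = 18862/((13090 - 1*9/32761 - 351/181 + 187*13 + (3/181)*13) - 175) = 18862/((13090 - 9/32761 - 351/181 + 2431 + 39/181) - 175) = 18862/(508427000/32761 - 175) = 18862/(502693825/32761) = 18862*(32761/502693825) = 617937982/502693825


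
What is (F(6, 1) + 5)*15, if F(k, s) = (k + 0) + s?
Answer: 180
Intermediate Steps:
F(k, s) = k + s
(F(6, 1) + 5)*15 = ((6 + 1) + 5)*15 = (7 + 5)*15 = 12*15 = 180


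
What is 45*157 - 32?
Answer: 7033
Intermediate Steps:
45*157 - 32 = 7065 - 32 = 7033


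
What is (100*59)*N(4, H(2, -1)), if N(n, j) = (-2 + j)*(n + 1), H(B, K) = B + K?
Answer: -29500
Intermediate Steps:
N(n, j) = (1 + n)*(-2 + j) (N(n, j) = (-2 + j)*(1 + n) = (1 + n)*(-2 + j))
(100*59)*N(4, H(2, -1)) = (100*59)*(-2 + (2 - 1) - 2*4 + (2 - 1)*4) = 5900*(-2 + 1 - 8 + 1*4) = 5900*(-2 + 1 - 8 + 4) = 5900*(-5) = -29500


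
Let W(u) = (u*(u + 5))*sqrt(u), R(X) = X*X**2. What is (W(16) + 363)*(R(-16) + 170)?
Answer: -6701682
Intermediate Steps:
R(X) = X**3
W(u) = u**(3/2)*(5 + u) (W(u) = (u*(5 + u))*sqrt(u) = u**(3/2)*(5 + u))
(W(16) + 363)*(R(-16) + 170) = (16**(3/2)*(5 + 16) + 363)*((-16)**3 + 170) = (64*21 + 363)*(-4096 + 170) = (1344 + 363)*(-3926) = 1707*(-3926) = -6701682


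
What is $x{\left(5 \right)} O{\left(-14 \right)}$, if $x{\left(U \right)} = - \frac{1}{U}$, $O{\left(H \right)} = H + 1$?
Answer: $\frac{13}{5} \approx 2.6$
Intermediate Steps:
$O{\left(H \right)} = 1 + H$
$x{\left(5 \right)} O{\left(-14 \right)} = - \frac{1}{5} \left(1 - 14\right) = \left(-1\right) \frac{1}{5} \left(-13\right) = \left(- \frac{1}{5}\right) \left(-13\right) = \frac{13}{5}$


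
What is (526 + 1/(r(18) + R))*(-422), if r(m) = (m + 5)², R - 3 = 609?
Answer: -253270474/1141 ≈ -2.2197e+5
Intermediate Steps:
R = 612 (R = 3 + 609 = 612)
r(m) = (5 + m)²
(526 + 1/(r(18) + R))*(-422) = (526 + 1/((5 + 18)² + 612))*(-422) = (526 + 1/(23² + 612))*(-422) = (526 + 1/(529 + 612))*(-422) = (526 + 1/1141)*(-422) = (600167/1141)*(-422) = -253270474/1141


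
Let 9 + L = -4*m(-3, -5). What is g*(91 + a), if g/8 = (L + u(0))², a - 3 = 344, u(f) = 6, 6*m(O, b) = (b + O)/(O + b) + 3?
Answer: 337552/3 ≈ 1.1252e+5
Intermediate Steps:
m(O, b) = ⅔ (m(O, b) = ((b + O)/(O + b) + 3)/6 = ((O + b)/(O + b) + 3)/6 = (1 + 3)/6 = (⅙)*4 = ⅔)
L = -35/3 (L = -9 - 4*⅔ = -9 - 8/3 = -35/3 ≈ -11.667)
a = 347 (a = 3 + 344 = 347)
g = 2312/9 (g = 8*(-35/3 + 6)² = 8*(-17/3)² = 8*(289/9) = 2312/9 ≈ 256.89)
g*(91 + a) = 2312*(91 + 347)/9 = (2312/9)*438 = 337552/3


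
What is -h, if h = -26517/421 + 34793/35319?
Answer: 921906070/14869299 ≈ 62.001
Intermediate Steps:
h = -921906070/14869299 (h = -26517*1/421 + 34793*(1/35319) = -26517/421 + 34793/35319 = -921906070/14869299 ≈ -62.001)
-h = -1*(-921906070/14869299) = 921906070/14869299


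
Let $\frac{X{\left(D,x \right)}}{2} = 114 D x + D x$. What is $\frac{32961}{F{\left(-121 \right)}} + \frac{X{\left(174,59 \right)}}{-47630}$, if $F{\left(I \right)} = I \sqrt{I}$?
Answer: $- \frac{236118}{4763} + \frac{32961 i}{1331} \approx -49.573 + 24.764 i$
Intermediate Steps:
$X{\left(D,x \right)} = 230 D x$ ($X{\left(D,x \right)} = 2 \left(114 D x + D x\right) = 2 \cdot 115 D x = 230 D x$)
$F{\left(I \right)} = I^{\frac{3}{2}}$
$\frac{32961}{F{\left(-121 \right)}} + \frac{X{\left(174,59 \right)}}{-47630} = \frac{32961}{\left(-121\right)^{\frac{3}{2}}} + \frac{230 \cdot 174 \cdot 59}{-47630} = \frac{32961}{\left(-1331\right) i} + 2361180 \left(- \frac{1}{47630}\right) = 32961 \frac{i}{1331} - \frac{236118}{4763} = \frac{32961 i}{1331} - \frac{236118}{4763} = - \frac{236118}{4763} + \frac{32961 i}{1331}$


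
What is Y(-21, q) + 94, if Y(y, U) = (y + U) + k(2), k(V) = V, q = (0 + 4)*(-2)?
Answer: 67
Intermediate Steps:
q = -8 (q = 4*(-2) = -8)
Y(y, U) = 2 + U + y (Y(y, U) = (y + U) + 2 = (U + y) + 2 = 2 + U + y)
Y(-21, q) + 94 = (2 - 8 - 21) + 94 = -27 + 94 = 67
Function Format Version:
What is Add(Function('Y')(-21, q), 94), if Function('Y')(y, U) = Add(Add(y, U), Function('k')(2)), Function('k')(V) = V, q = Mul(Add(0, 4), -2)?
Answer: 67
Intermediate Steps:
q = -8 (q = Mul(4, -2) = -8)
Function('Y')(y, U) = Add(2, U, y) (Function('Y')(y, U) = Add(Add(y, U), 2) = Add(Add(U, y), 2) = Add(2, U, y))
Add(Function('Y')(-21, q), 94) = Add(Add(2, -8, -21), 94) = Add(-27, 94) = 67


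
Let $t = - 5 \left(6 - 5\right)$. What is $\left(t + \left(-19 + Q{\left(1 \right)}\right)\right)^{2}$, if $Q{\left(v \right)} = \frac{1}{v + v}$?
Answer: $\frac{2209}{4} \approx 552.25$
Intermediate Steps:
$Q{\left(v \right)} = \frac{1}{2 v}$
$t = -5$ ($t = \left(-5\right) 1 = -5$)
$\left(t + \left(-19 + Q{\left(1 \right)}\right)\right)^{2} = \left(-5 - \left(19 - \frac{1}{2 \cdot 1}\right)\right)^{2} = \left(-5 + \left(-19 + \frac{1}{2} \cdot 1\right)\right)^{2} = \left(-5 + \left(-19 + \frac{1}{2}\right)\right)^{2} = \left(-5 - \frac{37}{2}\right)^{2} = \left(- \frac{47}{2}\right)^{2} = \frac{2209}{4}$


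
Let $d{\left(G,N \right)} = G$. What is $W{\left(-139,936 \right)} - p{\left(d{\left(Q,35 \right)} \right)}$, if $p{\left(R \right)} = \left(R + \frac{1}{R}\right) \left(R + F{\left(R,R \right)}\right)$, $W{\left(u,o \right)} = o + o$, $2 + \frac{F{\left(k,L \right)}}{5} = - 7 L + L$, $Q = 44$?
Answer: $\frac{1286675}{22} \approx 58485.0$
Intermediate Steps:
$F{\left(k,L \right)} = -10 - 30 L$ ($F{\left(k,L \right)} = -10 + 5 \left(- 7 L + L\right) = -10 + 5 \left(- 6 L\right) = -10 - 30 L$)
$W{\left(u,o \right)} = 2 o$
$p{\left(R \right)} = \left(-10 - 29 R\right) \left(R + \frac{1}{R}\right)$ ($p{\left(R \right)} = \left(R + \frac{1}{R}\right) \left(R - \left(10 + 30 R\right)\right) = \left(R + \frac{1}{R}\right) \left(-10 - 29 R\right) = \left(-10 - 29 R\right) \left(R + \frac{1}{R}\right)$)
$W{\left(-139,936 \right)} - p{\left(d{\left(Q,35 \right)} \right)} = 2 \cdot 936 - \left(-29 - 29 \cdot 44^{2} - 440 - \frac{10}{44}\right) = 1872 - \left(-29 - 56144 - 440 - \frac{5}{22}\right) = 1872 - - \frac{1245491}{22} = 1872 + \frac{1245491}{22} = \frac{1286675}{22}$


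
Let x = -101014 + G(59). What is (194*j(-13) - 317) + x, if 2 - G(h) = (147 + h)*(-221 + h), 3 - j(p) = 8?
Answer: -68927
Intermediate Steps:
j(p) = -5 (j(p) = 3 - 1*8 = 3 - 8 = -5)
G(h) = 2 - (-221 + h)*(147 + h) (G(h) = 2 - (147 + h)*(-221 + h) = 2 - (-221 + h)*(147 + h))
x = -67640 (x = -101014 + (32489 - 1*59² + 74*59) = -101014 + (32489 - 1*3481 + 4366) = -101014 + (32489 - 3481 + 4366) = -101014 + 33374 = -67640)
(194*j(-13) - 317) + x = (194*(-5) - 317) - 67640 = (-970 - 317) - 67640 = -1287 - 67640 = -68927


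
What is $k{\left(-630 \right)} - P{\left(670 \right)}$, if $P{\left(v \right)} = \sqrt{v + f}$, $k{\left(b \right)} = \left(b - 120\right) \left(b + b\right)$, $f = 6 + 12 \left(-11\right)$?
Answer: $945000 - 4 \sqrt{34} \approx 9.4498 \cdot 10^{5}$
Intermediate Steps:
$f = -126$ ($f = 6 - 132 = -126$)
$k{\left(b \right)} = 2 b \left(-120 + b\right)$ ($k{\left(b \right)} = \left(-120 + b\right) 2 b = 2 b \left(-120 + b\right)$)
$P{\left(v \right)} = \sqrt{-126 + v}$ ($P{\left(v \right)} = \sqrt{v - 126} = \sqrt{-126 + v}$)
$k{\left(-630 \right)} - P{\left(670 \right)} = 2 \left(-630\right) \left(-120 - 630\right) - \sqrt{-126 + 670} = 2 \left(-630\right) \left(-750\right) - \sqrt{544} = 945000 - 4 \sqrt{34}$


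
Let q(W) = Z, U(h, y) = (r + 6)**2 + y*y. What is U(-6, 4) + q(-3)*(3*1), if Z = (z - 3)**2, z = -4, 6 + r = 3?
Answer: 172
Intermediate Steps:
r = -3 (r = -6 + 3 = -3)
U(h, y) = 9 + y**2 (U(h, y) = (-3 + 6)**2 + y*y = 3**2 + y**2 = 9 + y**2)
Z = 49 (Z = (-4 - 3)**2 = (-7)**2 = 49)
q(W) = 49
U(-6, 4) + q(-3)*(3*1) = (9 + 4**2) + 49*(3*1) = (9 + 16) + 49*3 = 25 + 147 = 172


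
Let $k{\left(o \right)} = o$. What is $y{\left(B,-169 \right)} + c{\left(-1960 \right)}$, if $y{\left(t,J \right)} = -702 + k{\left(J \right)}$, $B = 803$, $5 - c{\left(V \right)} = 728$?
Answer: $-1594$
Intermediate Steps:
$c{\left(V \right)} = -723$ ($c{\left(V \right)} = 5 - 728 = -723$)
$y{\left(t,J \right)} = -702 + J$
$y{\left(B,-169 \right)} + c{\left(-1960 \right)} = \left(-702 - 169\right) - 723 = -871 - 723 = -1594$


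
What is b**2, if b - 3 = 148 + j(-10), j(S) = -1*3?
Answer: 21904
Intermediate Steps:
j(S) = -3
b = 148 (b = 3 + (148 - 3) = 3 + 145 = 148)
b**2 = 148**2 = 21904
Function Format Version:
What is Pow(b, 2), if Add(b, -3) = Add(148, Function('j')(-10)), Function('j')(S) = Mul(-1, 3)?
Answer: 21904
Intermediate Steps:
Function('j')(S) = -3
b = 148 (b = Add(3, Add(148, -3)) = Add(3, 145) = 148)
Pow(b, 2) = Pow(148, 2) = 21904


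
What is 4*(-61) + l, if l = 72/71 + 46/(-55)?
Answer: -952126/3905 ≈ -243.82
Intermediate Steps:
l = 694/3905 (l = 72*(1/71) + 46*(-1/55) = 72/71 - 46/55 = 694/3905 ≈ 0.17772)
4*(-61) + l = 4*(-61) + 694/3905 = -244 + 694/3905 = -952126/3905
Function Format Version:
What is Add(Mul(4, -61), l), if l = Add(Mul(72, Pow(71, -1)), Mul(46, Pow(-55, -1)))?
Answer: Rational(-952126, 3905) ≈ -243.82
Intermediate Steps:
l = Rational(694, 3905) (l = Add(Mul(72, Rational(1, 71)), Mul(46, Rational(-1, 55))) = Add(Rational(72, 71), Rational(-46, 55)) = Rational(694, 3905) ≈ 0.17772)
Add(Mul(4, -61), l) = Add(Mul(4, -61), Rational(694, 3905)) = Add(-244, Rational(694, 3905)) = Rational(-952126, 3905)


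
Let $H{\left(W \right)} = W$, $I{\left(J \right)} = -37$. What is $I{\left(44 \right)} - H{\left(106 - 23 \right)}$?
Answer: $-120$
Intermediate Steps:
$I{\left(44 \right)} - H{\left(106 - 23 \right)} = -37 - \left(106 - 23\right) = -37 - 83 = -120$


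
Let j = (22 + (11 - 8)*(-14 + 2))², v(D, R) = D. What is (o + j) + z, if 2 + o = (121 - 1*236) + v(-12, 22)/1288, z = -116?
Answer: -11917/322 ≈ -37.009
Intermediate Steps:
j = 196 (j = (22 + 3*(-12))² = (22 - 36)² = (-14)² = 196)
o = -37677/322 (o = -2 + ((121 - 1*236) - 12/1288) = -2 + ((121 - 236) - 12*1/1288) = -2 + (-115 - 3/322) = -2 - 37033/322 = -37677/322 ≈ -117.01)
(o + j) + z = (-37677/322 + 196) - 116 = 25435/322 - 116 = -11917/322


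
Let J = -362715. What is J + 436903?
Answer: 74188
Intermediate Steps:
J + 436903 = -362715 + 436903 = 74188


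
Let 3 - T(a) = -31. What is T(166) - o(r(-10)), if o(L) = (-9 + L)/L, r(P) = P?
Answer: 321/10 ≈ 32.100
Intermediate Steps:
o(L) = (-9 + L)/L
T(a) = 34 (T(a) = 3 - 1*(-31) = 3 + 31 = 34)
T(166) - o(r(-10)) = 34 - (-9 - 10)/(-10) = 34 - (-1)*(-19)/10 = 34 - 1*19/10 = 34 - 19/10 = 321/10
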